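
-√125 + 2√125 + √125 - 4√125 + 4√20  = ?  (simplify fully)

-2*√5

√125 = 5*√5; 2√125 = 10*√5; √125 = 5*√5; 4√125 = 20*√5; 4√20 = 8*√5
Combine: (-5 + 10 + 5 - 20 + 8)·√5 = -2*√5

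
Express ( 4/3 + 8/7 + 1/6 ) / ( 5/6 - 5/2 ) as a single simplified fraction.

Numerator: 4/3 + 8/7 + 1/6 = 37/14
Denominator: 5/6 - 5/2 = -5/3
Divide: (37/14) · (-3/5) = -111/70

-111/70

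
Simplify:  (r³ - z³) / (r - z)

Apply the difference-of-cubes factorisation and cancel (r - z).

r² + r*z + z²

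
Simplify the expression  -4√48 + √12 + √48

-10*√3

4√48 = 16*√3; √12 = 2*√3; √48 = 4*√3
Combine: (-16 + 2 + 4)·√3 = -10*√3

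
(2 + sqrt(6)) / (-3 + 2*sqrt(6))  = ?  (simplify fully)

(7*sqrt(6) + 18)/15

Multiply numerator and denominator by -2*sqrt(6) - 3.
Denominator becomes -15; numerator becomes -18 - 7*sqrt(6).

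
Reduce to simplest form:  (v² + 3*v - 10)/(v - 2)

Factor: v² + 3*v - 10 = (v - 2)·(v + 5)
Cancel the common factor (v - 2).

v + 5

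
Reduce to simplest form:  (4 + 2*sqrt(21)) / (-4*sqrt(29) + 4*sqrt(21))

(-sqrt(609) - 21 - 2*sqrt(29) - 2*sqrt(21))/16

Multiply numerator and denominator by 4*sqrt(21) + 4*sqrt(29).
Denominator becomes -128; numerator becomes 16*sqrt(21) + 16*sqrt(29) + 168 + 8*sqrt(609).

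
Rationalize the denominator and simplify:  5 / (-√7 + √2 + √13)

(-4*√7 - 2*√13 + 9*√2 + √182)/4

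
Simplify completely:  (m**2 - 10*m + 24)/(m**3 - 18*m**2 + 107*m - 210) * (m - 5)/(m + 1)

(m - 4)/(m**2 - 6*m - 7)

Factor: m**2 - 10*m + 24 = (m - 6)*(m - 4);  m**3 - 18*m**2 + 107*m - 210 = (m - 5)*(m - 6)*(m - 7)
Cancel the common factors (m - 6), (m - 5).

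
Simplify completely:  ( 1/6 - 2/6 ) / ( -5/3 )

1/10

Numerator: 1/6 - 2/6 = -1/6
Denominator: -5/3 = -5/3
Divide: (-1/6) · (-3/5) = 1/10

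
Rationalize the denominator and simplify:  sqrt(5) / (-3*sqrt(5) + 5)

(-3 - sqrt(5))/4

Multiply numerator and denominator by 5 + 3*sqrt(5).
Denominator becomes -20; numerator becomes 5*sqrt(5) + 15.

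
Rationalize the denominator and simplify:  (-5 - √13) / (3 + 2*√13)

Multiply numerator and denominator by -2*√13 + 3.
Denominator becomes -43; numerator becomes 11 + 7*√13.

(-7*√13 - 11)/43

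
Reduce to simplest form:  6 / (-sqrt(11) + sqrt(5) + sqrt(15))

(-18*sqrt(11) + 2*sqrt(15) + 42*sqrt(5) + 20*sqrt(33))/73

Group as (sqrt(5) + sqrt(15)) - sqrt(11); multiply by (sqrt(5) + sqrt(15)) + sqrt(11), then rationalise the remaining surd.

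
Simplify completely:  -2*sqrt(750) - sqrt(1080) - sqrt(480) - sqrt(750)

-25*sqrt(30)

2*sqrt(750) = 10*sqrt(30); sqrt(1080) = 6*sqrt(30); sqrt(480) = 4*sqrt(30); sqrt(750) = 5*sqrt(30)
Combine: (-10 - 6 - 4 - 5)·sqrt(30) = -25*sqrt(30)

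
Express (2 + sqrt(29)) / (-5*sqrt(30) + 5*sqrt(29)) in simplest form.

(-sqrt(870) - 29 - 2*sqrt(30) - 2*sqrt(29))/5

Multiply numerator and denominator by 5*sqrt(29) + 5*sqrt(30).
Denominator becomes -25; numerator becomes 10*sqrt(29) + 10*sqrt(30) + 145 + 5*sqrt(870).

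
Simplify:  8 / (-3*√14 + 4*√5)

Multiply numerator and denominator by 4*√5 + 3*√14.
Denominator becomes -46; numerator becomes 32*√5 + 24*√14.

(-12*√14 - 16*√5)/23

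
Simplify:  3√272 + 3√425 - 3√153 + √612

24*√17

3√272 = 12*√17; 3√425 = 15*√17; 3√153 = 9*√17; √612 = 6*√17
Combine: (12 + 15 - 9 + 6)·√17 = 24*√17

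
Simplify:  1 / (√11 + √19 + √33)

(-22*√57 - 3*√33 + 25*√19 + 41*√11)/827

Group as (√11 + √19) + √33; multiply by (√11 + √19) - √33, then rationalise the remaining surd.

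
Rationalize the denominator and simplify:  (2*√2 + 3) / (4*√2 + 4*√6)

Multiply numerator and denominator by -4*√6 + 4*√2.
Denominator becomes -64; numerator becomes -12*√6 - 16*√3 + 16 + 12*√2.

(-3*√2 - 4 + 4*√3 + 3*√6)/16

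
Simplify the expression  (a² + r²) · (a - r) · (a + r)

a⁴ - r⁴

(a+r)(a-r) = a² - r²; continue pairing.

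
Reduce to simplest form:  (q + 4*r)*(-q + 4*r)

-q**2 + 16*r**2

Product of conjugates: (P+Q)(P-Q) = P**2 - Q**2.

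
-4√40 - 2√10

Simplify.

-10*√10

4√40 = 8*√10; 2√10 = 2*√10
Combine: (-8 - 2)·√10 = -10*√10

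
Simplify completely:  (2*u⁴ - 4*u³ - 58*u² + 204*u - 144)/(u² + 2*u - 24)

Factor: 2*u⁴ - 4*u³ - 58*u² + 204*u - 144 = 2·(u - 4)·(u - 1)·(u + 6)·(u - 3);  u² + 2*u - 24 = (u - 4)·(u + 6)
Cancel the common factors (u - 4), (u + 6).

2*u² - 8*u + 6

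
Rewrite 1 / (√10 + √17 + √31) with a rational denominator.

Group as (√10 + √17) + √31; multiply by (√10 + √17) - √31, then rationalise the remaining surd.

(-√5270 - 2*√31 + 12*√17 + 19*√10)/332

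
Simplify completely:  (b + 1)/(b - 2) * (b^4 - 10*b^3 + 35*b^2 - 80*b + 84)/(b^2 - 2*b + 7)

Factor: b^4 - 10*b^3 + 35*b^2 - 80*b + 84 = (b^2 - 2*b + 7)*(b - 2)*(b - 6)
Cancel the common factors (b^2 - 2*b + 7), (b - 2).

b^2 - 5*b - 6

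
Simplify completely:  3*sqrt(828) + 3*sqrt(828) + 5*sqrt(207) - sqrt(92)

49*sqrt(23)

3*sqrt(828) = 18*sqrt(23); 3*sqrt(828) = 18*sqrt(23); 5*sqrt(207) = 15*sqrt(23); sqrt(92) = 2*sqrt(23)
Combine: (18 + 18 + 15 - 2)·sqrt(23) = 49*sqrt(23)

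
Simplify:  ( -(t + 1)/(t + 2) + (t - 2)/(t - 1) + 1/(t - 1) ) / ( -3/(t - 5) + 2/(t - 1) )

(-t^2 + 6*t - 5)/(t^2 + 9*t + 14)

Numerator: -(t + 1)/(t + 2) + (t - 2)/(t - 1) + 1/(t - 1) = 1/(t + 2)
Denominator: -3/(t - 5) + 2/(t - 1) = (-t - 7)/(t^2 - 6*t + 5)
Divide: (1/(t + 2)) · ((t^2 - 6*t + 5)/(-t - 7)) = (-t^2 + 6*t - 5)/(t^2 + 9*t + 14)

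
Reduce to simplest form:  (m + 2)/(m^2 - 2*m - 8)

Factor: m^2 - 2*m - 8 = (m - 4)*(m + 2)
Cancel the common factor (m + 2).

1/(m - 4)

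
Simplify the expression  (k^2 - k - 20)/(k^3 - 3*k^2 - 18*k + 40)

1/(k - 2)

Factor: k^2 - k - 20 = (k + 4)*(k - 5);  k^3 - 3*k^2 - 18*k + 40 = (k + 4)*(k - 2)*(k - 5)
Cancel the common factors (k + 4), (k - 5).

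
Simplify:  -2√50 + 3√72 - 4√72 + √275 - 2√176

2√50 = 10*√2; 3√72 = 18*√2; 4√72 = 24*√2; √275 = 5*√11; 2√176 = 8*√11

-16*√2 - 3*√11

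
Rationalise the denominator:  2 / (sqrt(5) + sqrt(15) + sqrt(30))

Group as (sqrt(15) + sqrt(30)) + sqrt(5); multiply by (sqrt(15) + sqrt(30)) - sqrt(5), then rationalise the remaining surd.

(-3*sqrt(10) - sqrt(30) + 2*sqrt(15) + 4*sqrt(5))/10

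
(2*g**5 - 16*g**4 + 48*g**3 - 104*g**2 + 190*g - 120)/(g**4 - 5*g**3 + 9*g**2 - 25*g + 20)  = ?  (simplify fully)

2*g - 6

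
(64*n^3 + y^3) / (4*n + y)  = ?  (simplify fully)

16*n^2 - 4*n*y + y^2

(4*n)^3 + y^3 = (4*n + y)(16*n^2 - 4*n*y + y^2).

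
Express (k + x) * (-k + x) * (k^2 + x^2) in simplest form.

Telescope via difference of squares: (x+k)(x-k) = -k^2 + x^2, then repeat with the next factor.

-k^4 + x^4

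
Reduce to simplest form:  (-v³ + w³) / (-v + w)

v² + v*w + w²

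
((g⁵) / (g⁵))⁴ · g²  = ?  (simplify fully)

g²

Inside the bracket: 1
Raise to the power 4: 1
Multiply by g²: add exponents.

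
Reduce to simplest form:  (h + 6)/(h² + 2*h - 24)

Factor: h² + 2*h - 24 = (h - 4)·(h + 6)
Cancel the common factor (h + 6).

1/(h - 4)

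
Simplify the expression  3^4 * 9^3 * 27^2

3^16

3^4 = 3^4; 9^3 = 3^6; 27^2 = 3^6
Combine exponents: 3^16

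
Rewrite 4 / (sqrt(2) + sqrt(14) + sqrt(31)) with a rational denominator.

(-76*sqrt(14) - 172*sqrt(2) + 16*sqrt(217) + 60*sqrt(31))/113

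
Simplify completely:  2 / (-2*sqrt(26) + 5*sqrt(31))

(4*sqrt(26) + 10*sqrt(31))/671

Multiply numerator and denominator by 2*sqrt(26) + 5*sqrt(31).
Denominator becomes 671; numerator becomes 4*sqrt(26) + 10*sqrt(31).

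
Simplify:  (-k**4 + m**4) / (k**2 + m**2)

Factor m**4 - k**4 and cancel (k**2 + m**2).

-k**2 + m**2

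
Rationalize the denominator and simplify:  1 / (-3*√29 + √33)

Multiply numerator and denominator by √33 + 3*√29.
Denominator becomes -228; numerator becomes √33 + 3*√29.

(-3*√29 - √33)/228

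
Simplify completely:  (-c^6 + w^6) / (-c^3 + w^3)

c^3 + w^3

Factor w^6 - c^6 and cancel (-c^3 + w^3).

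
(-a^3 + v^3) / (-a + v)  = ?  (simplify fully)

a^2 + a*v + v^2

Apply the difference-of-cubes factorisation and cancel (-a + v).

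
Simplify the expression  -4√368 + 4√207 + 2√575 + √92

4√368 = 16*√23; 4√207 = 12*√23; 2√575 = 10*√23; √92 = 2*√23
Combine: (-16 + 12 + 10 + 2)·√23 = 8*√23

8*√23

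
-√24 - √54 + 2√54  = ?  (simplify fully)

√6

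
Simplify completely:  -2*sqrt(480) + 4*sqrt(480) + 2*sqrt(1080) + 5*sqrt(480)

2*sqrt(480) = 8*sqrt(30); 4*sqrt(480) = 16*sqrt(30); 2*sqrt(1080) = 12*sqrt(30); 5*sqrt(480) = 20*sqrt(30)
Combine: (-8 + 16 + 12 + 20)·sqrt(30) = 40*sqrt(30)

40*sqrt(30)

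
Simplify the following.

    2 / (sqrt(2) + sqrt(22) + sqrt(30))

Group as (sqrt(2) + sqrt(30)) + sqrt(22); multiply by (sqrt(2) + sqrt(30)) - sqrt(22), then rationalise the remaining surd.

(-2*sqrt(330) - 3*sqrt(30) + 5*sqrt(22) + 25*sqrt(2))/35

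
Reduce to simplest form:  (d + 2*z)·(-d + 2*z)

-d² + 4*z²

(2*z)^2 - (d)^2 = -d² + 4*z².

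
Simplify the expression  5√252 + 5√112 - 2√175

40*√7

5√252 = 30*√7; 5√112 = 20*√7; 2√175 = 10*√7
Combine: (30 + 20 - 10)·√7 = 40*√7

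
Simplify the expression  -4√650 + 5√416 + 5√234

4√650 = 20*√26; 5√416 = 20*√26; 5√234 = 15*√26
Combine: (-20 + 20 + 15)·√26 = 15*√26

15*√26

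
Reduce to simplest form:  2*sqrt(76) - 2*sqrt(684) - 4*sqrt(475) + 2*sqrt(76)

-24*sqrt(19)

2*sqrt(76) = 4*sqrt(19); 2*sqrt(684) = 12*sqrt(19); 4*sqrt(475) = 20*sqrt(19); 2*sqrt(76) = 4*sqrt(19)
Combine: (4 - 12 - 20 + 4)·sqrt(19) = -24*sqrt(19)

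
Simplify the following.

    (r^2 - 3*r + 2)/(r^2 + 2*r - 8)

(r - 1)/(r + 4)

Factor: r^2 - 3*r + 2 = (r - 2)*(r - 1);  r^2 + 2*r - 8 = (r - 2)*(r + 4)
Cancel the common factor (r - 2).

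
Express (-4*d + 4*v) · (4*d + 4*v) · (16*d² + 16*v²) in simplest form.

((4*v)+(4*d))((4*v)-(4*d)) = -16*d² + 16*v²; continue pairing.

-256*d⁴ + 256*v⁴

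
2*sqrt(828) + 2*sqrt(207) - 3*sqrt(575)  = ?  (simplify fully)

3*sqrt(23)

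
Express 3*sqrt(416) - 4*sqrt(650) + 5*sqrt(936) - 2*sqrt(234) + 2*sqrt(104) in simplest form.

20*sqrt(26)

3*sqrt(416) = 12*sqrt(26); 4*sqrt(650) = 20*sqrt(26); 5*sqrt(936) = 30*sqrt(26); 2*sqrt(234) = 6*sqrt(26); 2*sqrt(104) = 4*sqrt(26)
Combine: (12 - 20 + 30 - 6 + 4)·sqrt(26) = 20*sqrt(26)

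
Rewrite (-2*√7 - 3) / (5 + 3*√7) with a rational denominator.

(-27 + √7)/38

Multiply numerator and denominator by -3*√7 + 5.
Denominator becomes -38; numerator becomes -√7 + 27.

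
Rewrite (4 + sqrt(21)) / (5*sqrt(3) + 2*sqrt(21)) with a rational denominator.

(-15*sqrt(7) - 20*sqrt(3) + 8*sqrt(21) + 42)/9

Multiply numerator and denominator by -5*sqrt(3) + 2*sqrt(21).
Denominator becomes 9; numerator becomes -15*sqrt(7) - 20*sqrt(3) + 8*sqrt(21) + 42.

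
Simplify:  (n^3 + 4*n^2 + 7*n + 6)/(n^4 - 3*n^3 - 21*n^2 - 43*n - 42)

Factor: n^3 + 4*n^2 + 7*n + 6 = (n + 2)*(n^2 + 2*n + 3);  n^4 - 3*n^3 - 21*n^2 - 43*n - 42 = (n - 7)*(n + 2)*(n^2 + 2*n + 3)
Cancel the common factors (n^2 + 2*n + 3), (n + 2).

1/(n - 7)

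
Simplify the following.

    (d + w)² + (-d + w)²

Only the even-power cross terms survive.

2*d² + 2*w²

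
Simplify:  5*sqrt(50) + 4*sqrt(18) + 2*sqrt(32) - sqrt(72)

39*sqrt(2)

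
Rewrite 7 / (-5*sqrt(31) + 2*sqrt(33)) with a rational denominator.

(-35*sqrt(31) - 14*sqrt(33))/643

Multiply numerator and denominator by 2*sqrt(33) + 5*sqrt(31).
Denominator becomes -643; numerator becomes 14*sqrt(33) + 35*sqrt(31).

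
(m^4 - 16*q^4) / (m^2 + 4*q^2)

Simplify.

Difference of fourth powers: factor out (m^2 + 4*q^2).

m^2 - 4*q^2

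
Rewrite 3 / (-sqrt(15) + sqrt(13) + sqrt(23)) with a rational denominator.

Group as (sqrt(13) + sqrt(23)) - sqrt(15); multiply by (sqrt(13) + sqrt(23)) + sqrt(15), then rationalise the remaining surd.

(-63*sqrt(15) + 15*sqrt(23) + 75*sqrt(13) + 6*sqrt(4485))/755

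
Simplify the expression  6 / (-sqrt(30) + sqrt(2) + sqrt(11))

(-34*sqrt(30) - 42*sqrt(11) - 78*sqrt(2) - 8*sqrt(165))/67

Group as (sqrt(2) + sqrt(11)) - sqrt(30); multiply by (sqrt(2) + sqrt(11)) + sqrt(30), then rationalise the remaining surd.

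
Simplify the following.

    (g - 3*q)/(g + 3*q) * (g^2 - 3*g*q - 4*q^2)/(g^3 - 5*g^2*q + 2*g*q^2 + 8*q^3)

(-g + 3*q)/(-g^2 - g*q + 6*q^2)

Factor: g^2 - 3*g*q - 4*q^2 = (g + q)*(g - 4*q);  g^3 - 5*g^2*q + 2*g*q^2 + 8*q^3 = (g + q)*(g - 4*q)*(g - 2*q)
Cancel the common factors (g - 4*q), (g + q).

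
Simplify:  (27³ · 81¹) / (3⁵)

3^8

27³ = 3^9; 81¹ = 3^4; 3⁵ = 3^5
Combine exponents: 3^8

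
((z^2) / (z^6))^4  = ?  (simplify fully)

z^(-16)

Inside the bracket: (z^-4)
Raise to the power 4: (z^-16)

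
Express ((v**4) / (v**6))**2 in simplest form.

v**(-4)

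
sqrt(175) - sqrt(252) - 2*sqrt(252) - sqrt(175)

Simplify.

-18*sqrt(7)

sqrt(175) = 5*sqrt(7); sqrt(252) = 6*sqrt(7); 2*sqrt(252) = 12*sqrt(7); sqrt(175) = 5*sqrt(7)
Combine: (5 - 6 - 12 - 5)·sqrt(7) = -18*sqrt(7)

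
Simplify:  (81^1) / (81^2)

81^1 = 3^4; 81^2 = 3^8
Combine exponents: 3^(-4)

3^(-4)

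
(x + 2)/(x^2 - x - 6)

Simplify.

Factor: x^2 - x - 6 = (x + 2)*(x - 3)
Cancel the common factor (x + 2).

1/(x - 3)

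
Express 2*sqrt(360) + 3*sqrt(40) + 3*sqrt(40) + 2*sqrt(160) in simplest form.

32*sqrt(10)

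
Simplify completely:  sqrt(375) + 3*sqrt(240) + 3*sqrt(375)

sqrt(375) = 5*sqrt(15); 3*sqrt(240) = 12*sqrt(15); 3*sqrt(375) = 15*sqrt(15)
Combine: (5 + 12 + 15)·sqrt(15) = 32*sqrt(15)

32*sqrt(15)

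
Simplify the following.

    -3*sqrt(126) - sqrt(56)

-11*sqrt(14)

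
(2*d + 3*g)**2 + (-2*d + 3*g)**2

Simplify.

Binomially expand both and collect terms in (3*g), (2*d).

8*d**2 + 18*g**2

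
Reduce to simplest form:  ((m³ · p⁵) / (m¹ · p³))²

m⁴*p⁴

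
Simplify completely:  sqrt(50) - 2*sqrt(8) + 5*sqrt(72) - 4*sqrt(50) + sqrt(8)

sqrt(50) = 5*sqrt(2); 2*sqrt(8) = 4*sqrt(2); 5*sqrt(72) = 30*sqrt(2); 4*sqrt(50) = 20*sqrt(2); sqrt(8) = 2*sqrt(2)
Combine: (5 - 4 + 30 - 20 + 2)·sqrt(2) = 13*sqrt(2)

13*sqrt(2)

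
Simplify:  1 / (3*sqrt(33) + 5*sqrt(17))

(-3*sqrt(33) + 5*sqrt(17))/128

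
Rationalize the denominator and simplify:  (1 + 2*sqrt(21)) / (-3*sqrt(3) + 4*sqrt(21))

Multiply numerator and denominator by 3*sqrt(3) + 4*sqrt(21).
Denominator becomes 309; numerator becomes 3*sqrt(3) + 4*sqrt(21) + 18*sqrt(7) + 168.

(3*sqrt(3) + 4*sqrt(21) + 18*sqrt(7) + 168)/309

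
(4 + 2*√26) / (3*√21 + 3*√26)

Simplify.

(-2*√546 - 4*√21 + 4*√26 + 52)/15

Multiply numerator and denominator by -3*√21 + 3*√26.
Denominator becomes 45; numerator becomes -6*√546 - 12*√21 + 12*√26 + 156.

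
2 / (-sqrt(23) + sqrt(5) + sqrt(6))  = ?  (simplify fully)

(-6*sqrt(23) - 11*sqrt(6) - 12*sqrt(5) - sqrt(690))/6

Group as (sqrt(5) + sqrt(6)) - sqrt(23); multiply by (sqrt(5) + sqrt(6)) + sqrt(23), then rationalise the remaining surd.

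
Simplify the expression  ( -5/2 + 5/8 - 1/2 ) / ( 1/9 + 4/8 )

Numerator: -5/2 + 5/8 - 1/2 = -19/8
Denominator: 1/9 + 4/8 = 11/18
Divide: (-19/8) · (18/11) = -171/44

-171/44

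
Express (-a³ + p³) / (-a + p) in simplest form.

a² + a*p + p²

Factor as (a-b)(a^2+ab+b^2) with a=p, b=a.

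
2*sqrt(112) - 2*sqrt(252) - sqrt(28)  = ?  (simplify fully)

2*sqrt(112) = 8*sqrt(7); 2*sqrt(252) = 12*sqrt(7); sqrt(28) = 2*sqrt(7)
Combine: (8 - 12 - 2)·sqrt(7) = -6*sqrt(7)

-6*sqrt(7)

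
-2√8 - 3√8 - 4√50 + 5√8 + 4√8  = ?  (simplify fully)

-12*√2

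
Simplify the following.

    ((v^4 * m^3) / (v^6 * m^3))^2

v^(-4)

Inside the bracket: (v^-2)
Raise to the power 2: (v^-4)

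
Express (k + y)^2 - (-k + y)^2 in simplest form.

Write as f(y,k) - f(y,-k) and expand.

4*k*y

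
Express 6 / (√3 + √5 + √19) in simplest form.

Group as (√3 + √5) + √19; multiply by (√3 + √5) - √19, then rationalise the remaining surd.

(-102*√5 - 126*√3 + 12*√285 + 66*√19)/61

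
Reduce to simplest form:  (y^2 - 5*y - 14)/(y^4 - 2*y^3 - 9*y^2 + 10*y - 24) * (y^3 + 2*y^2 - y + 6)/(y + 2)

(y - 7)/(y - 4)

Factor: y^2 - 5*y - 14 = (y - 7)*(y + 2);  y^4 - 2*y^3 - 9*y^2 + 10*y - 24 = (y^2 - y + 2)*(y + 3)*(y - 4);  y^3 + 2*y^2 - y + 6 = (y^2 - y + 2)*(y + 3)
Cancel the common factors (y^2 - y + 2), (y + 3), (y + 2).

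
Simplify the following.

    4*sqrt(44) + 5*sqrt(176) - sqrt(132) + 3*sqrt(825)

13*sqrt(33) + 28*sqrt(11)

4*sqrt(44) = 8*sqrt(11); 5*sqrt(176) = 20*sqrt(11); sqrt(132) = 2*sqrt(33); 3*sqrt(825) = 15*sqrt(33)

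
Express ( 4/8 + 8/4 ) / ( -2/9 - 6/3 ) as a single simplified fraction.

Numerator: 4/8 + 8/4 = 5/2
Denominator: -2/9 - 6/3 = -20/9
Divide: (5/2) · (-9/20) = -9/8

-9/8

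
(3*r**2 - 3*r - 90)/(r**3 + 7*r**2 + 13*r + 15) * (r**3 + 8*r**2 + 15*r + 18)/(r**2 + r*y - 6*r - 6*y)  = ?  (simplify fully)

(3*r + 18)/(r + y)

Factor: 3*r**2 - 3*r - 90 = 3*(r - 6)*(r + 5);  r**3 + 7*r**2 + 13*r + 15 = (r + 5)*(r**2 + 2*r + 3);  r**3 + 8*r**2 + 15*r + 18 = (r + 6)*(r**2 + 2*r + 3);  r**2 + r*y - 6*r - 6*y = (r - 6)*(r + y)
Cancel the common factors (r**2 + 2*r + 3), (r + 5), (r - 6).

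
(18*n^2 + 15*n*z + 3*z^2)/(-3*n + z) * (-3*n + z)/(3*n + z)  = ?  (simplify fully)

6*n + 3*z

Factor: 18*n^2 + 15*n*z + 3*z^2 = 3*(3*n + z)*(2*n + z)
Cancel the common factors (3*n + z), (-3*n + z).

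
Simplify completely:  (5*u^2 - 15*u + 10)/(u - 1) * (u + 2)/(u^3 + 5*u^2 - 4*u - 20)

5/(u + 5)

Factor: 5*u^2 - 15*u + 10 = 5*(u - 1)*(u - 2);  u^3 + 5*u^2 - 4*u - 20 = (u + 2)*(u - 2)*(u + 5)
Cancel the common factors (u + 2), (u - 2), (u - 1).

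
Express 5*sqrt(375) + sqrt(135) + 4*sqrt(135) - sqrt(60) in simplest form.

5*sqrt(375) = 25*sqrt(15); sqrt(135) = 3*sqrt(15); 4*sqrt(135) = 12*sqrt(15); sqrt(60) = 2*sqrt(15)
Combine: (25 + 3 + 12 - 2)·sqrt(15) = 38*sqrt(15)

38*sqrt(15)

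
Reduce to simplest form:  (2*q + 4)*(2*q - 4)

4*q**2 - 16

Difference of squares with P = 2*q, Q = 4.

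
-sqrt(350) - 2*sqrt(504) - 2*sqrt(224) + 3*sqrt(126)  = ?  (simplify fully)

-16*sqrt(14)

sqrt(350) = 5*sqrt(14); 2*sqrt(504) = 12*sqrt(14); 2*sqrt(224) = 8*sqrt(14); 3*sqrt(126) = 9*sqrt(14)
Combine: (-5 - 12 - 8 + 9)·sqrt(14) = -16*sqrt(14)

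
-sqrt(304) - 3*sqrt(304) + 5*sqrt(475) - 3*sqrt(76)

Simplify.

3*sqrt(19)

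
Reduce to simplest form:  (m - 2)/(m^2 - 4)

Factor: m^2 - 4 = (m + 2)*(m - 2)
Cancel the common factor (m - 2).

1/(m + 2)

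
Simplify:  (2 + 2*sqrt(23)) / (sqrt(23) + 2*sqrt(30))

Multiply numerator and denominator by -2*sqrt(30) + sqrt(23).
Denominator becomes -97; numerator becomes -4*sqrt(690) - 4*sqrt(30) + 2*sqrt(23) + 46.

(-46 - 2*sqrt(23) + 4*sqrt(30) + 4*sqrt(690))/97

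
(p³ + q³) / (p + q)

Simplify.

Factor as (a+b)(a^2-ab+b^2) with a=q, b=p.

p² - p*q + q²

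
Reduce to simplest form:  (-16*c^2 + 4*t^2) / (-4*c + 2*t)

Factor (2*t)^2 - (4*c)^2 and cancel (-4*c + 2*t).

4*c + 2*t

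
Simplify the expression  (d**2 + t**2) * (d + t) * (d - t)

d**4 - t**4

Pair the conjugate factors: (d+t)(d-t) = d**2 - t**2, then repeat with the next factor.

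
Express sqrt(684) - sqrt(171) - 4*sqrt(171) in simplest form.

-9*sqrt(19)

sqrt(684) = 6*sqrt(19); sqrt(171) = 3*sqrt(19); 4*sqrt(171) = 12*sqrt(19)
Combine: (6 - 3 - 12)·sqrt(19) = -9*sqrt(19)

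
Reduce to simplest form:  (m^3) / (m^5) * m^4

m^2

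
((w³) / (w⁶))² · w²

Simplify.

Inside the bracket: (w^-3)
Raise to the power 2: (w^-6)
Multiply by w²: add exponents.

w^(-4)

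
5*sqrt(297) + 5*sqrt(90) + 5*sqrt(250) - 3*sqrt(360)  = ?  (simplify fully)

22*sqrt(10) + 15*sqrt(33)

5*sqrt(297) = 15*sqrt(33); 5*sqrt(90) = 15*sqrt(10); 5*sqrt(250) = 25*sqrt(10); 3*sqrt(360) = 18*sqrt(10)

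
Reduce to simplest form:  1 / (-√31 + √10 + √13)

(4*√31 + 14*√13 + 17*√10 + √4030)/228

Group as (√10 + √13) - √31; multiply by (√10 + √13) + √31, then rationalise the remaining surd.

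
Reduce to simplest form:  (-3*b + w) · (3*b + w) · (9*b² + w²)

Pair the conjugate factors: (w+(3*b))(w-(3*b)) = -9*b² + w², then repeat with the next factor.

-81*b⁴ + w⁴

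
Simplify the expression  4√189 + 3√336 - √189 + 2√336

4√189 = 12*√21; 3√336 = 12*√21; √189 = 3*√21; 2√336 = 8*√21
Combine: (12 + 12 - 3 + 8)·√21 = 29*√21

29*√21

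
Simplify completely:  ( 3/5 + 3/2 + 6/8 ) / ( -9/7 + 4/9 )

Numerator: 3/5 + 3/2 + 6/8 = 57/20
Denominator: -9/7 + 4/9 = -53/63
Divide: (57/20) · (-63/53) = -3591/1060

-3591/1060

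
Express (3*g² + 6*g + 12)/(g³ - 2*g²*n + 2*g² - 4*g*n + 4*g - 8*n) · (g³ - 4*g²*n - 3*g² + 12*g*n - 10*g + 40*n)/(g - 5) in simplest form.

(3*g² - 12*g*n + 6*g - 24*n)/(g - 2*n)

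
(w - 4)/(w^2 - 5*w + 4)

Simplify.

Factor: w^2 - 5*w + 4 = (w - 4)*(w - 1)
Cancel the common factor (w - 4).

1/(w - 1)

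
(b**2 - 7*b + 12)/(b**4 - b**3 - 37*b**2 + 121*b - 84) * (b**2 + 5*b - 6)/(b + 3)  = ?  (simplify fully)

(b + 6)/(b**2 + 10*b + 21)

Factor: b**2 - 7*b + 12 = (b - 3)*(b - 4);  b**4 - b**3 - 37*b**2 + 121*b - 84 = (b - 1)*(b + 7)*(b - 3)*(b - 4);  b**2 + 5*b - 6 = (b + 6)*(b - 1)
Cancel the common factors (b - 1), (b - 4), (b - 3).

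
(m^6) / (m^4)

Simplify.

m^2

Quotient: m^2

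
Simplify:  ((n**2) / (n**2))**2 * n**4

n**4

Inside the bracket: 1
Raise to the power 2: 1
Multiply by n**4: add exponents.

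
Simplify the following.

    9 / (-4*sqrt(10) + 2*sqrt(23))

Multiply numerator and denominator by 2*sqrt(23) + 4*sqrt(10).
Denominator becomes -68; numerator becomes 18*sqrt(23) + 36*sqrt(10).

(-18*sqrt(10) - 9*sqrt(23))/34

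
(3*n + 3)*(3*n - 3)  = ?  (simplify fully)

(3*n)^2 - (3)^2 = 9*n^2 - 9.

9*n^2 - 9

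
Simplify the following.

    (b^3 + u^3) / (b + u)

Apply the sum-of-cubes factorisation and cancel (b + u).

b^2 - b*u + u^2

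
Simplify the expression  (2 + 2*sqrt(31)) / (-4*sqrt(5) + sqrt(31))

(-8*sqrt(155) - 62 - 8*sqrt(5) - 2*sqrt(31))/49

Multiply numerator and denominator by sqrt(31) + 4*sqrt(5).
Denominator becomes -49; numerator becomes 2*sqrt(31) + 8*sqrt(5) + 62 + 8*sqrt(155).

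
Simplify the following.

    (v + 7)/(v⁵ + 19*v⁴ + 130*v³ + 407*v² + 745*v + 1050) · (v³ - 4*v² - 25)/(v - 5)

Factor: v⁵ + 19*v⁴ + 130*v³ + 407*v² + 745*v + 1050 = (v + 6)·(v + 7)·(v² + v + 5)·(v + 5);  v³ - 4*v² - 25 = (v² + v + 5)·(v - 5)
Cancel the common factors (v² + v + 5), (v + 7), (v - 5).

1/(v² + 11*v + 30)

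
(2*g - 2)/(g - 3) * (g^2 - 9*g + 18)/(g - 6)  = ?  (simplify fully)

Factor: 2*g - 2 = 2*(g - 1);  g^2 - 9*g + 18 = (g - 6)*(g - 3)
Cancel the common factors (g - 6), (g - 3).

2*g - 2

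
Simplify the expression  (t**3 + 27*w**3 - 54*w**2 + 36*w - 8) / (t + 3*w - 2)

Factor as (a+b)(a**2-ab+b**2) with a=t, b=(3*w - 2).

t**2 - 3*t*w + 2*t + 9*w**2 - 12*w + 4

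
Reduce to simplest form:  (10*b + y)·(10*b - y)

100*b² - y²

Product of conjugates: (P+Q)(P-Q) = P^2 - Q^2.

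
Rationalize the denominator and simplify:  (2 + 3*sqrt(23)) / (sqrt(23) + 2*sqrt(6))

Multiply numerator and denominator by -2*sqrt(6) + sqrt(23).
Denominator becomes -1; numerator becomes -6*sqrt(138) - 4*sqrt(6) + 2*sqrt(23) + 69.

-69 - 2*sqrt(23) + 4*sqrt(6) + 6*sqrt(138)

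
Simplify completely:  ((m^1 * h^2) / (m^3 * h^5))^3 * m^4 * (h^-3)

1/(h^12*m^2)

Inside the bracket: (m^-2) * (h^-3)
Raise to the power 3: (m^-6) * (h^-9)
Multiply by m^4 * (h^-3): add exponents.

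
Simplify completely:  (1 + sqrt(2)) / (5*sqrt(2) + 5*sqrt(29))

(-2 - sqrt(2) + sqrt(29) + sqrt(58))/135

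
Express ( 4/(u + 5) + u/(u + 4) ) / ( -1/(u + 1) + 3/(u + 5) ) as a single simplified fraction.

Numerator: 4/(u + 5) + u/(u + 4) = (u² + 9*u + 16)/(u² + 9*u + 20)
Denominator: -1/(u + 1) + 3/(u + 5) = (2*u - 2)/(u² + 6*u + 5)
Divide: ((u² + 9*u + 16)/(u² + 9*u + 20)) · ((u² + 6*u + 5)/(2*u - 2)) = (u³ + 10*u² + 25*u + 16)/(2*u² + 6*u - 8)

(u³ + 10*u² + 25*u + 16)/(2*u² + 6*u - 8)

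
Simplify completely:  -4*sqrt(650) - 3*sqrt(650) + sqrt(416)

-31*sqrt(26)

4*sqrt(650) = 20*sqrt(26); 3*sqrt(650) = 15*sqrt(26); sqrt(416) = 4*sqrt(26)
Combine: (-20 - 15 + 4)·sqrt(26) = -31*sqrt(26)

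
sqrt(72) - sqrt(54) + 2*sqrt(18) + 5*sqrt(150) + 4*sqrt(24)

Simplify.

12*sqrt(2) + 30*sqrt(6)

sqrt(72) = 6*sqrt(2); sqrt(54) = 3*sqrt(6); 2*sqrt(18) = 6*sqrt(2); 5*sqrt(150) = 25*sqrt(6); 4*sqrt(24) = 8*sqrt(6)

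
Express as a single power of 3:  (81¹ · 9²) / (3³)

81¹ = 3^4; 9² = 3^4; 3³ = 3^3
Combine exponents: 3^5

3^5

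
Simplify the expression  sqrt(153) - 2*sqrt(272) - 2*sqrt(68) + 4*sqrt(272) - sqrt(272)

sqrt(153) = 3*sqrt(17); 2*sqrt(272) = 8*sqrt(17); 2*sqrt(68) = 4*sqrt(17); 4*sqrt(272) = 16*sqrt(17); sqrt(272) = 4*sqrt(17)
Combine: (3 - 8 - 4 + 16 - 4)·sqrt(17) = 3*sqrt(17)

3*sqrt(17)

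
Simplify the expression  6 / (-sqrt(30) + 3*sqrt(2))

Multiply numerator and denominator by 3*sqrt(2) + sqrt(30).
Denominator becomes -12; numerator becomes 18*sqrt(2) + 6*sqrt(30).

(-sqrt(30) - 3*sqrt(2))/2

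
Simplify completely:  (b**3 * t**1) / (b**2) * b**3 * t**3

Quotient: b**1 * t**1
Multiply by b**3 * t**3: add exponents.

b**4*t**4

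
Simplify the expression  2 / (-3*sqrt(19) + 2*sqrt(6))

(-6*sqrt(19) - 4*sqrt(6))/147

Multiply numerator and denominator by 2*sqrt(6) + 3*sqrt(19).
Denominator becomes -147; numerator becomes 4*sqrt(6) + 6*sqrt(19).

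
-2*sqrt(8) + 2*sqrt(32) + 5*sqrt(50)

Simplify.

29*sqrt(2)

2*sqrt(8) = 4*sqrt(2); 2*sqrt(32) = 8*sqrt(2); 5*sqrt(50) = 25*sqrt(2)
Combine: (-4 + 8 + 25)·sqrt(2) = 29*sqrt(2)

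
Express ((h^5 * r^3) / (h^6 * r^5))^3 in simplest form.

1/(h^3*r^6)

Inside the bracket: (h^-1) * (r^-2)
Raise to the power 3: (h^-3) * (r^-6)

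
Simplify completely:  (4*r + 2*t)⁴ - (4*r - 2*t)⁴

Write as f((4*r),(2*t)) - f((4*r),-(2*t)) and expand.

256*r*t*(4*r² + t²)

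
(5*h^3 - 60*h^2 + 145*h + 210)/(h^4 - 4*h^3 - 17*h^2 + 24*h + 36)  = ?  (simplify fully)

(5*h - 35)/(h^2 + h - 6)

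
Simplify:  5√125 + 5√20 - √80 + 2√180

5√125 = 25*√5; 5√20 = 10*√5; √80 = 4*√5; 2√180 = 12*√5
Combine: (25 + 10 - 4 + 12)·√5 = 43*√5

43*√5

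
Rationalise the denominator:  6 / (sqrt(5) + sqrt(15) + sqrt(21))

Group as (sqrt(5) + sqrt(15)) + sqrt(21); multiply by (sqrt(5) + sqrt(15)) - sqrt(21), then rationalise the remaining surd.

(-180*sqrt(7) - 6*sqrt(21) + 66*sqrt(15) + 186*sqrt(5))/299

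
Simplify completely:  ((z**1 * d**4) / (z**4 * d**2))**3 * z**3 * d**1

d**7/z**6

Inside the bracket: (z**-3) * d**2
Raise to the power 3: (z**-9) * d**6
Multiply by z**3 * d**1: add exponents.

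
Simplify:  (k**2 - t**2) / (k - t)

Difference of squares: factor out (k - t).

k + t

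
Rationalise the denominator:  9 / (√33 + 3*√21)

Multiply numerator and denominator by -√33 + 3*√21.
Denominator becomes 156; numerator becomes -9*√33 + 27*√21.

(-3*√33 + 9*√21)/52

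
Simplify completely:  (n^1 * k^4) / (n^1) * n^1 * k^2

k^6*n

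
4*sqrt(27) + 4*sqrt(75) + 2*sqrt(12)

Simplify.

36*sqrt(3)

4*sqrt(27) = 12*sqrt(3); 4*sqrt(75) = 20*sqrt(3); 2*sqrt(12) = 4*sqrt(3)
Combine: (12 + 20 + 4)·sqrt(3) = 36*sqrt(3)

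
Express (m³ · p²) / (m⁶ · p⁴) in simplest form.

1/(m³*p²)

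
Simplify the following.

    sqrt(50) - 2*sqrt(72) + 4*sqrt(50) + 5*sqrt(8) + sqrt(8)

25*sqrt(2)

sqrt(50) = 5*sqrt(2); 2*sqrt(72) = 12*sqrt(2); 4*sqrt(50) = 20*sqrt(2); 5*sqrt(8) = 10*sqrt(2); sqrt(8) = 2*sqrt(2)
Combine: (5 - 12 + 20 + 10 + 2)·sqrt(2) = 25*sqrt(2)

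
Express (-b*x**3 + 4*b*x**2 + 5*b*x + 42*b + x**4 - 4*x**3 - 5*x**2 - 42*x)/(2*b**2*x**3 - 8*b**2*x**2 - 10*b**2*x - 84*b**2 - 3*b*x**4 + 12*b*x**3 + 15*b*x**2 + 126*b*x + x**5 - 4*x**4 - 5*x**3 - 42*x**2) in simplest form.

1/(-2*b + x)

Factor: -b*x**3 + 4*b*x**2 + 5*b*x + 42*b + x**4 - 4*x**3 - 5*x**2 - 42*x = (x - 6)*(x**2 + 2*x + 7)*(-b + x);  2*b**2*x**3 - 8*b**2*x**2 - 10*b**2*x - 84*b**2 - 3*b*x**4 + 12*b*x**3 + 15*b*x**2 + 126*b*x + x**5 - 4*x**4 - 5*x**3 - 42*x**2 = (x - 6)*(-2*b + x)*(-b + x)*(x**2 + 2*x + 7)
Cancel the common factors (x**2 + 2*x + 7), (-b + x), (x - 6).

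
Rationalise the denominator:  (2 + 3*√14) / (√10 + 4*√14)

(-3*√35 - √10 + 4*√14 + 84)/107

Multiply numerator and denominator by -√10 + 4*√14.
Denominator becomes 214; numerator becomes -6*√35 - 2*√10 + 8*√14 + 168.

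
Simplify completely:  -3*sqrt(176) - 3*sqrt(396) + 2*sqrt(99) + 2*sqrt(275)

-14*sqrt(11)

3*sqrt(176) = 12*sqrt(11); 3*sqrt(396) = 18*sqrt(11); 2*sqrt(99) = 6*sqrt(11); 2*sqrt(275) = 10*sqrt(11)
Combine: (-12 - 18 + 6 + 10)·sqrt(11) = -14*sqrt(11)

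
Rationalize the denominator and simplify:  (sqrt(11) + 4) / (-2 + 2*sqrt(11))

Multiply numerator and denominator by -2*sqrt(11) - 2.
Denominator becomes -40; numerator becomes -10*sqrt(11) - 30.

(3 + sqrt(11))/4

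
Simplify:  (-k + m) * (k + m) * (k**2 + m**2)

Telescope via difference of squares: (m+k)(m-k) = -k**2 + m**2, then repeat with the next factor.

-k**4 + m**4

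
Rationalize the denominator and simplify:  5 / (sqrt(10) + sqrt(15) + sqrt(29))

(-25*sqrt(174) - 10*sqrt(29) + 60*sqrt(15) + 85*sqrt(10))/292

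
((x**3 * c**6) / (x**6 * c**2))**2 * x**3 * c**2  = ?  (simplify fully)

c**10/x**3

Inside the bracket: (x**-3) * c**4
Raise to the power 2: (x**-6) * c**8
Multiply by x**3 * c**2: add exponents.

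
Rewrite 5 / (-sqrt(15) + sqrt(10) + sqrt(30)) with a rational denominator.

Group as (sqrt(10) + sqrt(30)) - sqrt(15); multiply by (sqrt(10) + sqrt(30)) + sqrt(15), then rationalise the remaining surd.

(-5*sqrt(15) - sqrt(30) + 7*sqrt(10) + 12*sqrt(5))/23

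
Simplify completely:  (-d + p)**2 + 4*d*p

After expansion: d**2 + 2*d*p + p**2 — a perfect-square trinomial.

(d + p)**2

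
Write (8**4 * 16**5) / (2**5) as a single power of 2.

8**4 = 2**12; 16**5 = 2**20; 2**5 = 2**5
Combine exponents: 2**27

2**27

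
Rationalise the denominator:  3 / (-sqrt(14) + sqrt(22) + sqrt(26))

(-51*sqrt(14) + 15*sqrt(26) + 27*sqrt(22) + 6*sqrt(2002))/566

Group as (sqrt(22) + sqrt(26)) - sqrt(14); multiply by (sqrt(22) + sqrt(26)) + sqrt(14), then rationalise the remaining surd.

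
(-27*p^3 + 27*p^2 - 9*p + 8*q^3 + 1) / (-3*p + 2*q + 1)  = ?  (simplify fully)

9*p^2 + 6*p*q - 6*p + 4*q^2 - 2*q + 1

Apply the difference-of-cubes factorisation and cancel (-3*p + 2*q + 1).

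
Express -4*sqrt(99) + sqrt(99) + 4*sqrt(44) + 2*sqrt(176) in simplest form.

4*sqrt(99) = 12*sqrt(11); sqrt(99) = 3*sqrt(11); 4*sqrt(44) = 8*sqrt(11); 2*sqrt(176) = 8*sqrt(11)
Combine: (-12 + 3 + 8 + 8)·sqrt(11) = 7*sqrt(11)

7*sqrt(11)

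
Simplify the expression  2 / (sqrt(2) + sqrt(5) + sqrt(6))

(-8*sqrt(15) + 2*sqrt(6) + 6*sqrt(5) + 18*sqrt(2))/39

Group as (sqrt(2) + sqrt(5)) + sqrt(6); multiply by (sqrt(2) + sqrt(5)) - sqrt(6), then rationalise the remaining surd.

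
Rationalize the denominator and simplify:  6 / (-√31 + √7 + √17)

(42*√31 + 126*√17 + 246*√7 + 12*√3689)/427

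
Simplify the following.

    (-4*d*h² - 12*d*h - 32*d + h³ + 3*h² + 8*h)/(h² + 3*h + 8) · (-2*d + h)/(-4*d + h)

-2*d + h

Factor: -4*d*h² - 12*d*h - 32*d + h³ + 3*h² + 8*h = (-4*d + h)·(h² + 3*h + 8)
Cancel the common factors (h² + 3*h + 8), (-4*d + h).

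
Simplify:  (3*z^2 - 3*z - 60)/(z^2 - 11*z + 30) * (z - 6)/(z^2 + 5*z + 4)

3/(z + 1)

Factor: 3*z^2 - 3*z - 60 = 3*(z - 5)*(z + 4);  z^2 - 11*z + 30 = (z - 6)*(z - 5);  z^2 + 5*z + 4 = (z + 1)*(z + 4)
Cancel the common factors (z + 4), (z - 6), (z - 5).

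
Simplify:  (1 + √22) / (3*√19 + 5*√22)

Multiply numerator and denominator by -3*√19 + 5*√22.
Denominator becomes 379; numerator becomes -3*√418 - 3*√19 + 5*√22 + 110.

(-3*√418 - 3*√19 + 5*√22 + 110)/379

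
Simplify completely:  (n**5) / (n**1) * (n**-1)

n**3

Quotient: n**4
Multiply by (n**-1): add exponents.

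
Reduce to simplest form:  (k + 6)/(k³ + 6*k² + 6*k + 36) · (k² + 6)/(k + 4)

1/(k + 4)

Factor: k³ + 6*k² + 6*k + 36 = (k + 6)·(k² + 6)
Cancel the common factors (k² + 6), (k + 6).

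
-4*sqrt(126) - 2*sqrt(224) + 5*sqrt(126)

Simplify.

-5*sqrt(14)

4*sqrt(126) = 12*sqrt(14); 2*sqrt(224) = 8*sqrt(14); 5*sqrt(126) = 15*sqrt(14)
Combine: (-12 - 8 + 15)·sqrt(14) = -5*sqrt(14)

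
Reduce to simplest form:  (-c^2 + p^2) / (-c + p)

-c^2 + p^2 factors as (-c + p)*(c + p).

c + p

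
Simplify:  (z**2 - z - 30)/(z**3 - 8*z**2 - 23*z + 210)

1/(z - 7)

Factor: z**2 - z - 30 = (z + 5)*(z - 6);  z**3 - 8*z**2 - 23*z + 210 = (z + 5)*(z - 6)*(z - 7)
Cancel the common factors (z + 5), (z - 6).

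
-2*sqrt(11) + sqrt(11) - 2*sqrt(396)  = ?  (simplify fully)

2*sqrt(11) = 2*sqrt(11); sqrt(11) = sqrt(11); 2*sqrt(396) = 12*sqrt(11)
Combine: (-2 + 1 - 12)·sqrt(11) = -13*sqrt(11)

-13*sqrt(11)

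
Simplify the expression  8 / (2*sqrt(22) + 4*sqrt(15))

(-2*sqrt(22) + 4*sqrt(15))/19

Multiply numerator and denominator by -2*sqrt(22) + 4*sqrt(15).
Denominator becomes 152; numerator becomes -16*sqrt(22) + 32*sqrt(15).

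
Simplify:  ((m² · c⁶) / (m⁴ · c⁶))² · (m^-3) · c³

c³/m⁷

Inside the bracket: (m^-2)
Raise to the power 2: (m^-4)
Multiply by (m^-3) · c³: add exponents.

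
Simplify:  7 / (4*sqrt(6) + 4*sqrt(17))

(-7*sqrt(6) + 7*sqrt(17))/44

Multiply numerator and denominator by -4*sqrt(6) + 4*sqrt(17).
Denominator becomes 176; numerator becomes -28*sqrt(6) + 28*sqrt(17).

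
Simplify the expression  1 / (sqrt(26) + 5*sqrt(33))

Multiply numerator and denominator by -5*sqrt(33) + sqrt(26).
Denominator becomes -799; numerator becomes -5*sqrt(33) + sqrt(26).

(-sqrt(26) + 5*sqrt(33))/799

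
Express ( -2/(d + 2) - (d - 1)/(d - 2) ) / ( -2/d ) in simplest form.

Numerator: -2/(d + 2) - (d - 1)/(d - 2) = (-d^2 - 3*d + 6)/(d^2 - 4)
Denominator: -2/d = -2/d
Divide: ((-d^2 - 3*d + 6)/(d^2 - 4)) · (-d/2) = (d^3 + 3*d^2 - 6*d)/(2*d^2 - 8)

(d^3 + 3*d^2 - 6*d)/(2*d^2 - 8)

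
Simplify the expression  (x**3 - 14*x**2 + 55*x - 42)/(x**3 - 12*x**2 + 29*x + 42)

(x - 1)/(x + 1)

Factor: x**3 - 14*x**2 + 55*x - 42 = (x - 6)*(x - 7)*(x - 1);  x**3 - 12*x**2 + 29*x + 42 = (x - 6)*(x - 7)*(x + 1)
Cancel the common factors (x - 7), (x - 6).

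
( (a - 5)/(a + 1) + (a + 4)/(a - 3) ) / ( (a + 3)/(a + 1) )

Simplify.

Numerator: (a - 5)/(a + 1) + (a + 4)/(a - 3) = (2*a^2 - 3*a + 19)/(a^2 - 2*a - 3)
Denominator: (a + 3)/(a + 1) = (a + 3)/(a + 1)
Divide: ((2*a^2 - 3*a + 19)/(a^2 - 2*a - 3)) · ((a + 1)/(a + 3)) = (2*a^2 - 3*a + 19)/(a^2 - 9)

(2*a^2 - 3*a + 19)/(a^2 - 9)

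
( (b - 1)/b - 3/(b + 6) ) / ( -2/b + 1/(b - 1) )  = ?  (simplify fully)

Numerator: (b - 1)/b - 3/(b + 6) = (b² + 2*b - 6)/(b² + 6*b)
Denominator: -2/b + 1/(b - 1) = (-b + 2)/(b² - b)
Divide: ((b² + 2*b - 6)/(b² + 6*b)) · ((b² - b)/(-b + 2)) = (-b³ - b² + 8*b - 6)/(b² + 4*b - 12)

(-b³ - b² + 8*b - 6)/(b² + 4*b - 12)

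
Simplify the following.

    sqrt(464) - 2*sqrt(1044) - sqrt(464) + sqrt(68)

sqrt(464) = 4*sqrt(29); 2*sqrt(1044) = 12*sqrt(29); sqrt(464) = 4*sqrt(29); sqrt(68) = 2*sqrt(17)

-12*sqrt(29) + 2*sqrt(17)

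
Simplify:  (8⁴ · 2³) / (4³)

2^9

8⁴ = 2^12; 2³ = 2^3; 4³ = 2^6
Combine exponents: 2^9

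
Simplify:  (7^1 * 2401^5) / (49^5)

7^1 = 7^1; 2401^5 = 7^20; 49^5 = 7^10
Combine exponents: 7^11

7^11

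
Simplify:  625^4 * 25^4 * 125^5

625^4 = 5^16; 25^4 = 5^8; 125^5 = 5^15
Combine exponents: 5^39

5^39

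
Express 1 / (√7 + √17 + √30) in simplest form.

Group as (√7 + √17) + √30; multiply by (√7 + √17) - √30, then rationalise the remaining surd.

(-√3570 - 3*√30 + 10*√17 + 20*√7)/220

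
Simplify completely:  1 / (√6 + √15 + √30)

(-20*√3 - 3*√30 + 7*√15 + 13*√6)/93

Group as (√6 + √30) + √15; multiply by (√6 + √30) - √15, then rationalise the remaining surd.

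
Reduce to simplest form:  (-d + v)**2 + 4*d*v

(d + v)**2

Expand the square and combine the 4*d*v term.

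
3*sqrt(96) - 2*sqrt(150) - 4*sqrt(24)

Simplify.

-6*sqrt(6)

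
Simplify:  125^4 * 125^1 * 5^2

125^4 = 5^12; 125^1 = 5^3; 5^2 = 5^2
Combine exponents: 5^17

5^17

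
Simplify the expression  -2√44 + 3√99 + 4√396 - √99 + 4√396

2√44 = 4*√11; 3√99 = 9*√11; 4√396 = 24*√11; √99 = 3*√11; 4√396 = 24*√11
Combine: (-4 + 9 + 24 - 3 + 24)·√11 = 50*√11

50*√11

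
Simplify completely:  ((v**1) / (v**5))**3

v**(-12)

Inside the bracket: (v**-4)
Raise to the power 3: (v**-12)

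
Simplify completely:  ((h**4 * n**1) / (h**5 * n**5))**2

Inside the bracket: (h**-1) * (n**-4)
Raise to the power 2: (h**-2) * (n**-8)

1/(h**2*n**8)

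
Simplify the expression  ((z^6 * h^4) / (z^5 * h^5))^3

z^3/h^3

Inside the bracket: z^1 * (h^-1)
Raise to the power 3: z^3 * (h^-3)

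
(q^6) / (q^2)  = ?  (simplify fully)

q^4

Quotient: q^4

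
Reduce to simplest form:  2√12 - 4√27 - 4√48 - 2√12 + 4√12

2√12 = 4*√3; 4√27 = 12*√3; 4√48 = 16*√3; 2√12 = 4*√3; 4√12 = 8*√3
Combine: (4 - 12 - 16 - 4 + 8)·√3 = -20*√3

-20*√3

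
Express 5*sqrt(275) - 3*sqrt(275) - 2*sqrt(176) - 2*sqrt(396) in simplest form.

5*sqrt(275) = 25*sqrt(11); 3*sqrt(275) = 15*sqrt(11); 2*sqrt(176) = 8*sqrt(11); 2*sqrt(396) = 12*sqrt(11)
Combine: (25 - 15 - 8 - 12)·sqrt(11) = -10*sqrt(11)

-10*sqrt(11)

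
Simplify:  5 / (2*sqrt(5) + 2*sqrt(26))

(-5*sqrt(5) + 5*sqrt(26))/42

Multiply numerator and denominator by -2*sqrt(5) + 2*sqrt(26).
Denominator becomes 84; numerator becomes -10*sqrt(5) + 10*sqrt(26).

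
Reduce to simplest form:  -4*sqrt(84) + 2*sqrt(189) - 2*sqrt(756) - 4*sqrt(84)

-22*sqrt(21)

4*sqrt(84) = 8*sqrt(21); 2*sqrt(189) = 6*sqrt(21); 2*sqrt(756) = 12*sqrt(21); 4*sqrt(84) = 8*sqrt(21)
Combine: (-8 + 6 - 12 - 8)·sqrt(21) = -22*sqrt(21)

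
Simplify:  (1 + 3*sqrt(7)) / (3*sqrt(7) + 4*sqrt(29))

(-63 - 3*sqrt(7) + 4*sqrt(29) + 12*sqrt(203))/401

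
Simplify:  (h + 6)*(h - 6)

Product of conjugates: (P+Q)(P-Q) = P**2 - Q**2.

h**2 - 36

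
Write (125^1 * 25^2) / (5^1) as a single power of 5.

5^6

125^1 = 5^3; 25^2 = 5^4; 5^1 = 5^1
Combine exponents: 5^6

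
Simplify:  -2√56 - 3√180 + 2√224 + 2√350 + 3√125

2√56 = 4*√14; 3√180 = 18*√5; 2√224 = 8*√14; 2√350 = 10*√14; 3√125 = 15*√5

-3*√5 + 14*√14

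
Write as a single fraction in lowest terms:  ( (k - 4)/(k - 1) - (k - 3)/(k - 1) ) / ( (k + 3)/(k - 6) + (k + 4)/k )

Numerator: (k - 4)/(k - 1) - (k - 3)/(k - 1) = -1/(k - 1)
Denominator: (k + 3)/(k - 6) + (k + 4)/k = (2*k^2 + k - 24)/(k^2 - 6*k)
Divide: (-1/(k - 1)) · ((k^2 - 6*k)/(2*k^2 + k - 24)) = (-k^2 + 6*k)/(2*k^3 - k^2 - 25*k + 24)

(-k^2 + 6*k)/(2*k^3 - k^2 - 25*k + 24)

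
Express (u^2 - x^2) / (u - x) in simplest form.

u + x

Difference of squares: factor out (u - x).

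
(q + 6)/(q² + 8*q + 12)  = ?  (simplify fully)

1/(q + 2)

Factor: q² + 8*q + 12 = (q + 2)·(q + 6)
Cancel the common factor (q + 6).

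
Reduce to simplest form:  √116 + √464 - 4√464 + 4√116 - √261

√116 = 2*√29; √464 = 4*√29; 4√464 = 16*√29; 4√116 = 8*√29; √261 = 3*√29
Combine: (2 + 4 - 16 + 8 - 3)·√29 = -5*√29

-5*√29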